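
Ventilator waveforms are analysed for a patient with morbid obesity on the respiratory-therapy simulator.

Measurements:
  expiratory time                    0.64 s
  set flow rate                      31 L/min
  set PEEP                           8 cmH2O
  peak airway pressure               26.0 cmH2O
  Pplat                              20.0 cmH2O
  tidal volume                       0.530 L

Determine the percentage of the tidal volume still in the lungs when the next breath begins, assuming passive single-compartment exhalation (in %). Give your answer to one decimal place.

Flow: 31 L/min ÷ 60 = 0.5167 L/s.
R = (PIP − Pplat)/V̇ = (26.0 − 20.0) / 0.5167 = 6.0/0.5167 = 11.612 cmH2O·s/L.
C = Vt/(Pplat − PEEP) = 530.0 / (20.0 − 8) = 530.0/12.0 = 44.167 mL/cmH2O.
τ = R × C = 11.612 × 0.04417 L/cmH2O = 0.5129 s.
Fraction remaining at end-expiration = e^(−Te/τ) = e^(−0.64/0.5129) = 0.2871 → 28.71%.

28.7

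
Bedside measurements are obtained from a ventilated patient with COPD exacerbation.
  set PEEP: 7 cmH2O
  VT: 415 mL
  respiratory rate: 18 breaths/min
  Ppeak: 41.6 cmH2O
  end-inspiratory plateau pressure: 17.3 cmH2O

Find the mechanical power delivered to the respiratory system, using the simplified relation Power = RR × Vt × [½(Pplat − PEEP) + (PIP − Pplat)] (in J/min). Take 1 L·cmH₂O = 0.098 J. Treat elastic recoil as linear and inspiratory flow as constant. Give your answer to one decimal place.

Per-breath work = Vt × [½(Pplat−PEEP) + (PIP−Pplat)] = 0.415 × [0.5×10.3 + 24.3] = 0.415 × 29.45 = 12.222 L·cmH2O.
Power = 18 × 12.222 = 220.0 L·cmH2O/min.
× 0.098 J/(L·cmH2O) → 21.56 J/min.

21.6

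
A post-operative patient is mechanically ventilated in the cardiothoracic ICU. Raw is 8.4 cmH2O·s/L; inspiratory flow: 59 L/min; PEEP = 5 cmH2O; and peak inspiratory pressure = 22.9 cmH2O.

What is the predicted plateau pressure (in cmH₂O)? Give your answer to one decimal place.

14.6

Flow: 59 L/min ÷ 60 = 0.9833 L/s.
Pplat = PIP − Raw × flow = 22.9 − 8.4 × 0.9833 = 22.9 − 8.26 = 14.64 cmH2O.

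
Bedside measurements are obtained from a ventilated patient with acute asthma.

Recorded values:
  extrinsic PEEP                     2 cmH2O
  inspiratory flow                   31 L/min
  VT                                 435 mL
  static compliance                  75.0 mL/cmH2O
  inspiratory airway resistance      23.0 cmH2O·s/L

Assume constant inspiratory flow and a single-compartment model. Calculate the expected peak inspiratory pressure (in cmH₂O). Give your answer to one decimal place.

Flow: 31 L/min ÷ 60 = 0.5167 L/s.
Equation of motion (constant flow): PIP = Vt/C + R·V̇ + PEEP.
PIP = 435/75.0 + 23.0×0.5167 + 2 = 5.8 + 11.884 + 2 = 19.684 cmH2O.

19.7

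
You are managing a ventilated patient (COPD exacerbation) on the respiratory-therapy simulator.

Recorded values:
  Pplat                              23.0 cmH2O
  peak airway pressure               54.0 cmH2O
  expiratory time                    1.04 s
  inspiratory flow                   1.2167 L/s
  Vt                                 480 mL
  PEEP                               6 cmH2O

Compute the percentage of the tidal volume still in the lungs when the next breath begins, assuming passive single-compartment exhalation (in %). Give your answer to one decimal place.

23.6

R = (PIP − Pplat)/V̇ = (54.0 − 23.0) / 1.2167 = 31.0/1.2167 = 25.479 cmH2O·s/L.
C = Vt/(Pplat − PEEP) = 480.0 / (23.0 − 6) = 480.0/17.0 = 28.235 mL/cmH2O.
τ = R × C = 25.479 × 0.02824 L/cmH2O = 0.7195 s.
Fraction remaining at end-expiration = e^(−Te/τ) = e^(−1.04/0.7195) = 0.2356 → 23.56%.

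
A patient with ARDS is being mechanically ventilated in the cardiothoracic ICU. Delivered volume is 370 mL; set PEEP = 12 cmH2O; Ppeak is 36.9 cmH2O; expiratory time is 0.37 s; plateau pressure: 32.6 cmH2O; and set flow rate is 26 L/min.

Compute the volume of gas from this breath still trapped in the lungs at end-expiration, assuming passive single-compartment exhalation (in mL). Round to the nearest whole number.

Flow: 26 L/min ÷ 60 = 0.4333 L/s.
R = (PIP − Pplat)/V̇ = (36.9 − 32.6) / 0.4333 = 4.3/0.4333 = 9.924 cmH2O·s/L.
C = Vt/(Pplat − PEEP) = 370.0 / (32.6 − 12) = 370.0/20.6 = 17.961 mL/cmH2O.
τ = R × C = 9.924 × 0.01796 L/cmH2O = 0.1782 s.
Fraction remaining = e^(−Te/τ) = e^(−0.37/0.1782) = 0.1254.
Trapped volume = 370.0 × 0.1254 = 46.398 mL.

46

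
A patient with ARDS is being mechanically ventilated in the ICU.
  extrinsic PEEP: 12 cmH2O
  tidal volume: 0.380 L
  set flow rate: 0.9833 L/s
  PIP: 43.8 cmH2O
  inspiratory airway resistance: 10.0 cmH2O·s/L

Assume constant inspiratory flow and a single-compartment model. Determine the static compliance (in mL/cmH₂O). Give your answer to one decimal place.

Equation of motion (constant flow): PIP = Vt/C + R·V̇ + PEEP.
Vt/C = PIP − R·V̇ − PEEP = 43.8 − 10.0×0.9833 − 12 = 43.8 − 9.833 − 12 = 21.967 cmH2O.
C = Vt / 21.967 = 380 / 21.967 = 17.299 mL/cmH2O.

17.3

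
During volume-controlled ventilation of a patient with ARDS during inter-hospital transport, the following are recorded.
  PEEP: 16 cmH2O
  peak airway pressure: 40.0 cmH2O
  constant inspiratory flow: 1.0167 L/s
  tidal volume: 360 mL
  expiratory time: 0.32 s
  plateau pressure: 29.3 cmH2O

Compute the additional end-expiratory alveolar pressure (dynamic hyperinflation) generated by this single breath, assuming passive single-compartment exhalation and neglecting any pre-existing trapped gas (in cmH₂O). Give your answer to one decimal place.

4.3

R = (PIP − Pplat)/V̇ = (40.0 − 29.3) / 1.0167 = 10.7/1.0167 = 10.524 cmH2O·s/L.
C = Vt/(Pplat − PEEP) = 360.0 / (29.3 − 16) = 360.0/13.3 = 27.068 mL/cmH2O.
τ = R × C = 10.524 × 0.02707 L/cmH2O = 0.2849 s.
Fraction remaining = e^(−Te/τ) = e^(−0.32/0.2849) = 0.3252; trapped volume = 360.0 × 0.3252 = 117.07 mL.
Additional alveolar pressure from trapping ≈ V_trapped / C = 117.07 / 27.068 = 4.325 cmH2O.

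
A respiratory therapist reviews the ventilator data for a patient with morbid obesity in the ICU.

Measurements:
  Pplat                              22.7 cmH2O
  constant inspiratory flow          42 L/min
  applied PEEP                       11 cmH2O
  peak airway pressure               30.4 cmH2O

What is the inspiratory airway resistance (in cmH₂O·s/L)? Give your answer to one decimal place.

11.0

Flow: 42 L/min ÷ 60 = 0.7 L/s.
Raw = (PIP − Pplat) / flow = (30.4 − 22.7) / 0.7 = 7.7 / 0.7 = 11.0 cmH2O·s/L.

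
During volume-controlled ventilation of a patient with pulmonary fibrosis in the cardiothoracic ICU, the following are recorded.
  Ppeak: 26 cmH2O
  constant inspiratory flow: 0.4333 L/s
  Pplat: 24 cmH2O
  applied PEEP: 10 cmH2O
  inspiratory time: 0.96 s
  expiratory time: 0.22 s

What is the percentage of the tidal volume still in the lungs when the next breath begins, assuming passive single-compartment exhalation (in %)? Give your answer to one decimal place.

Vt = flow × Ti = 0.4333 L/s × 0.96 s × 1000 mL/L = 415.97 mL.
R = (PIP − Pplat)/V̇ = (26 − 24) / 0.4333 = 2.0/0.4333 = 4.616 cmH2O·s/L.
C = Vt/(Pplat − PEEP) = 415.97 / (24 − 10) = 415.97/14.0 = 29.712 mL/cmH2O.
τ = R × C = 4.616 × 0.02971 L/cmH2O = 0.1371 s.
Fraction remaining at end-expiration = e^(−Te/τ) = e^(−0.22/0.1371) = 0.201 → 20.1%.

20.1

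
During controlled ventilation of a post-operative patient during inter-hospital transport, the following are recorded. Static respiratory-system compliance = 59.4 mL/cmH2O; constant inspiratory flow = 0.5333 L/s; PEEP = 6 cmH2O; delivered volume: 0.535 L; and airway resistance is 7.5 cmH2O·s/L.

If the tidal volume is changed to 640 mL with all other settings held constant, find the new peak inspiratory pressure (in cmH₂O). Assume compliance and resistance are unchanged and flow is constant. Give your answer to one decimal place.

20.8

PIP = Vt/C + R·V̇ + PEEP (constant-flow equation of motion).
Only the elastic term changes: ΔPIP = ΔVt / C = (640 − 535) / 59.4 = 1.768 cmH2O.
Original PIP = 535/59.4 + 7.5×0.5333 + 6 = 19.006 cmH2O; new PIP = 19.006 + (1.768) = 20.774 cmH2O.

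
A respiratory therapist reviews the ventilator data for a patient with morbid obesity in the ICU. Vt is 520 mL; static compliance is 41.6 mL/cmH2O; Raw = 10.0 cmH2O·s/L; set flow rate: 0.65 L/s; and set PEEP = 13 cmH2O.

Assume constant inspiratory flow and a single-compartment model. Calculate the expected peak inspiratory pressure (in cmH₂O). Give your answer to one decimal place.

Equation of motion (constant flow): PIP = Vt/C + R·V̇ + PEEP.
PIP = 520/41.6 + 10.0×0.65 + 13 = 12.5 + 6.5 + 13 = 32.0 cmH2O.

32.0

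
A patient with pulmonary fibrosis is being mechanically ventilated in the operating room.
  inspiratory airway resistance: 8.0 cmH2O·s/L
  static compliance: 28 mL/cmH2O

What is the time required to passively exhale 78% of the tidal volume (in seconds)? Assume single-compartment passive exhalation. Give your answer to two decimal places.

τ = R × C = 8.0 × 28 mL/cmH2O = 8.0 × 0.028 L/cmH2O = 0.224 s.
Exhaled fraction f = 1 − e^(−t/τ) → t = −τ·ln(1 − f) = −0.224·ln(0.22) = 0.3392 s.

0.34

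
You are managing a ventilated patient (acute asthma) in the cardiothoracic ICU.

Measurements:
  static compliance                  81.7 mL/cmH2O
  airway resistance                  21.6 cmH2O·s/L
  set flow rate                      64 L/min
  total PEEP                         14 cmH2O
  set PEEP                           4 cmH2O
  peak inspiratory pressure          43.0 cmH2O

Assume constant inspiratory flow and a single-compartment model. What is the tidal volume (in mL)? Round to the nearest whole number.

Flow: 64 L/min ÷ 60 = 1.0667 L/s.
Total PEEP = 14 cmH2O (set 4 + intrinsic 10); this is the baseline alveolar pressure.
Equation of motion (constant flow): PIP = Vt/C + R·V̇ + PEEP.
Vt/C = PIP − R·V̇ − PEEP = 43.0 − 23.041 − 14 = 5.959 cmH2O.
Vt = C × 5.959 = 81.7 × 5.959 = 486.85 mL.

487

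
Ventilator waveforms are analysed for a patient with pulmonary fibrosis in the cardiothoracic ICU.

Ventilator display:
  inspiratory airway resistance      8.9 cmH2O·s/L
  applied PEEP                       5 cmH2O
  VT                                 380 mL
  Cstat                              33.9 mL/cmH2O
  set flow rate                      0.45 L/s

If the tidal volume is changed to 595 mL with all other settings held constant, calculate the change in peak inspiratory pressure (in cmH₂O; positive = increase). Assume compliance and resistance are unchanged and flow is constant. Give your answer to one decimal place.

PIP = Vt/C + R·V̇ + PEEP (constant-flow equation of motion).
Only the elastic term changes: ΔPIP = ΔVt / C = (595 − 380) / 33.9 = 6.342 cmH2O.

6.3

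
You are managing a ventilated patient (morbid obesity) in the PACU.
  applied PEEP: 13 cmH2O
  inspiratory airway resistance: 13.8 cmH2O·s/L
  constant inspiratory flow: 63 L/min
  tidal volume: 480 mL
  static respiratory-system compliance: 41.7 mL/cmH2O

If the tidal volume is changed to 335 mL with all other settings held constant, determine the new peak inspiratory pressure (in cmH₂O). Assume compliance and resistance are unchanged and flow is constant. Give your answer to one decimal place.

Flow: 63 L/min ÷ 60 = 1.05 L/s.
PIP = Vt/C + R·V̇ + PEEP (constant-flow equation of motion).
Only the elastic term changes: ΔPIP = ΔVt / C = (335 − 480) / 41.7 = -3.477 cmH2O.
Original PIP = 480/41.7 + 13.8×1.05 + 13 = 39.001 cmH2O; new PIP = 39.001 + (-3.477) = 35.524 cmH2O.

35.5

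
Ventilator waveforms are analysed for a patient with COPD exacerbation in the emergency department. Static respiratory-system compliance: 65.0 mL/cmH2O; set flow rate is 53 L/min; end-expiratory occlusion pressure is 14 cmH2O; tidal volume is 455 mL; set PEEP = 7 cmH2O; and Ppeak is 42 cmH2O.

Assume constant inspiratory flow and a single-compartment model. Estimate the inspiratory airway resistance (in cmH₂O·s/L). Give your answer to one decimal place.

23.8

Flow: 53 L/min ÷ 60 = 0.8833 L/s.
Total PEEP = 14 cmH2O (set 7 + intrinsic 7); this is the baseline alveolar pressure.
Equation of motion (constant flow): PIP = Vt/C + R·V̇ + PEEP.
R·V̇ = PIP − Vt/C − PEEP = 42 − 455/65.0 − 14 = 42 − 7.0 − 14 = 21.0 cmH2O.
R = 21.0 / 0.8833 = 23.774 cmH2O·s/L.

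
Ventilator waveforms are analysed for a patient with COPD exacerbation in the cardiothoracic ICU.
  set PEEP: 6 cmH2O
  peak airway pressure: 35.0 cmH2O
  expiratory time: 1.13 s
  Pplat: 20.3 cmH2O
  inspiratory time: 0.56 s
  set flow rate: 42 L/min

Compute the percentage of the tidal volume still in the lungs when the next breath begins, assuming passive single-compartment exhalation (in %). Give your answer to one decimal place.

14.0

Flow: 42 L/min ÷ 60 = 0.7 L/s.
Vt = flow × Ti = 0.7 L/s × 0.56 s × 1000 mL/L = 392.0 mL.
R = (PIP − Pplat)/V̇ = (35.0 − 20.3) / 0.7 = 14.7/0.7 = 21.0 cmH2O·s/L.
C = Vt/(Pplat − PEEP) = 392.0 / (20.3 − 6) = 392.0/14.3 = 27.413 mL/cmH2O.
τ = R × C = 21.0 × 0.02741 L/cmH2O = 0.5756 s.
Fraction remaining at end-expiration = e^(−Te/τ) = e^(−1.13/0.5756) = 0.1404 → 14.04%.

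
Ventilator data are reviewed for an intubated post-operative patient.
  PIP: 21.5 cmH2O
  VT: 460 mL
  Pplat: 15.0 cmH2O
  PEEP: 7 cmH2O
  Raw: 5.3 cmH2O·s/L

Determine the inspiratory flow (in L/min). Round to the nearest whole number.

74

flow = (PIP − Pplat) / Raw = (21.5 − 15.0) / 5.3 = 1.226 L/s × 60 = 73.56 L/min.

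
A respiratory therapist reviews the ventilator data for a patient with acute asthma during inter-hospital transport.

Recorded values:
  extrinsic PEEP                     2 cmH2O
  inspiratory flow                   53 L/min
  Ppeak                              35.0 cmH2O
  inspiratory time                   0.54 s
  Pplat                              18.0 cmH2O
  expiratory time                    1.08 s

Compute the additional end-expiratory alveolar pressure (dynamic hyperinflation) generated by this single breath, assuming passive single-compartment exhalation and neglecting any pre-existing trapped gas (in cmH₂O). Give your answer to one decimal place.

2.4

Flow: 53 L/min ÷ 60 = 0.8833 L/s.
Vt = flow × Ti = 0.8833 L/s × 0.54 s × 1000 mL/L = 476.98 mL.
R = (PIP − Pplat)/V̇ = (35.0 − 18.0) / 0.8833 = 17.0/0.8833 = 19.246 cmH2O·s/L.
C = Vt/(Pplat − PEEP) = 476.98 / (18.0 − 2) = 476.98/16.0 = 29.811 mL/cmH2O.
τ = R × C = 19.246 × 0.02981 L/cmH2O = 0.5737 s.
Fraction remaining = e^(−Te/τ) = e^(−1.08/0.5737) = 0.1522; trapped volume = 476.98 × 0.1522 = 72.596 mL.
Additional alveolar pressure from trapping ≈ V_trapped / C = 72.596 / 29.811 = 2.435 cmH2O.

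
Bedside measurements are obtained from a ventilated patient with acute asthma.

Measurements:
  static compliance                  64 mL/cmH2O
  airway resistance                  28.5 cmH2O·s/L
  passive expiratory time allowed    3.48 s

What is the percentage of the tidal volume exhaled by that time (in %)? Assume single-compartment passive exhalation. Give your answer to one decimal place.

85.2

τ = R × C = 28.5 × 64 mL/cmH2O = 28.5 × 0.064 L/cmH2O = 1.824 s.
Passive exhalation: V(t)/V₀ = e^(−t/τ) = e^(−3.48/1.824) = 0.1484.
Fraction exhaled = 1 − 0.1484 = 0.8516 → 85.16%.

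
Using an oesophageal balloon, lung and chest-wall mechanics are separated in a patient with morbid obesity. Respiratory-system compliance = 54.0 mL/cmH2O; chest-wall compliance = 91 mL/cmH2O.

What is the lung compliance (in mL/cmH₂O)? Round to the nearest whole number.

133

1/CL = 1/Crs − 1/Ccw.
1/CL = 1/54.0 − 1/91 = 0.00753.
CL = 132.8 mL/cmH2O.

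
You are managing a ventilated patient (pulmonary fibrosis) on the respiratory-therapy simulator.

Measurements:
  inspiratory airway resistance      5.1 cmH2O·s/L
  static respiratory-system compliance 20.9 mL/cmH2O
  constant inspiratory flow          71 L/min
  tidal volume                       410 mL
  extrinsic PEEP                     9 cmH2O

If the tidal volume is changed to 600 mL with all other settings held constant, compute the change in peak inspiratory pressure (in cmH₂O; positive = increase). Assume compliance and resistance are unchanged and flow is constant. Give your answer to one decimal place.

9.1

PIP = Vt/C + R·V̇ + PEEP (constant-flow equation of motion).
Only the elastic term changes: ΔPIP = ΔVt / C = (600 − 410) / 20.9 = 9.091 cmH2O.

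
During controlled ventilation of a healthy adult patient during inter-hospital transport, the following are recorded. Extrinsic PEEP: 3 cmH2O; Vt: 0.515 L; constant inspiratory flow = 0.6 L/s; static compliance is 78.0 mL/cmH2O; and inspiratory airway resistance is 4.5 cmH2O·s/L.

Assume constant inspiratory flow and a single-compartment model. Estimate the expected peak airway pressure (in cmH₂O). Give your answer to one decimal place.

Equation of motion (constant flow): PIP = Vt/C + R·V̇ + PEEP.
PIP = 515/78.0 + 4.5×0.6 + 3 = 6.603 + 2.7 + 3 = 12.303 cmH2O.

12.3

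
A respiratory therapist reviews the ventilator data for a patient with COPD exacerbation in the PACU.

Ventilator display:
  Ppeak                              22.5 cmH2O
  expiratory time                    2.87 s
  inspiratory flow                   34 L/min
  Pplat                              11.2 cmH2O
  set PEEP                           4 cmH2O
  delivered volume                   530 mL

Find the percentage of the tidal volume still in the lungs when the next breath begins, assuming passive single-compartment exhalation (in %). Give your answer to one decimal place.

Flow: 34 L/min ÷ 60 = 0.5667 L/s.
R = (PIP − Pplat)/V̇ = (22.5 − 11.2) / 0.5667 = 11.3/0.5667 = 19.94 cmH2O·s/L.
C = Vt/(Pplat − PEEP) = 530.0 / (11.2 − 4) = 530.0/7.2 = 73.611 mL/cmH2O.
τ = R × C = 19.94 × 0.07361 L/cmH2O = 1.468 s.
Fraction remaining at end-expiration = e^(−Te/τ) = e^(−2.87/1.468) = 0.1416 → 14.16%.

14.2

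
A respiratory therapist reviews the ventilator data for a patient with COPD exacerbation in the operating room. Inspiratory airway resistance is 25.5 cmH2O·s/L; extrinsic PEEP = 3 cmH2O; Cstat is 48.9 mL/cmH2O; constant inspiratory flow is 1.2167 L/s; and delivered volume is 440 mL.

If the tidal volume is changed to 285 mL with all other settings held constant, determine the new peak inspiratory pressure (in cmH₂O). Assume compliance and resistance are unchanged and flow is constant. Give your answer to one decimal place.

PIP = Vt/C + R·V̇ + PEEP (constant-flow equation of motion).
Only the elastic term changes: ΔPIP = ΔVt / C = (285 − 440) / 48.9 = -3.17 cmH2O.
Original PIP = 440/48.9 + 25.5×1.2167 + 3 = 43.024 cmH2O; new PIP = 43.024 + (-3.17) = 39.854 cmH2O.

39.9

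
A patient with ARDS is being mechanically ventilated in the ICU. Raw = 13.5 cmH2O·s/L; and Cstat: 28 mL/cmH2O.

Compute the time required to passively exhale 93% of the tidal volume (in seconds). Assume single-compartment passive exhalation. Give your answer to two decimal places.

1.01

τ = R × C = 13.5 × 28 mL/cmH2O = 13.5 × 0.028 L/cmH2O = 0.378 s.
Exhaled fraction f = 1 − e^(−t/τ) → t = −τ·ln(1 − f) = −0.378·ln(0.07) = 1.005 s.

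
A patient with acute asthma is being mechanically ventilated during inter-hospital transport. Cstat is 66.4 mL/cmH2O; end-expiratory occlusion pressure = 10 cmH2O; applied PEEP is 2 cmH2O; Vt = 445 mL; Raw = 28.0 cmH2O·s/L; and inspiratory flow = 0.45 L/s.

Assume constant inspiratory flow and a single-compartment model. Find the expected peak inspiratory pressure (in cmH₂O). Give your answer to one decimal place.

Total PEEP = 10 cmH2O (set 2 + intrinsic 8); this is the baseline alveolar pressure.
Equation of motion (constant flow): PIP = Vt/C + R·V̇ + PEEP.
PIP = 445/66.4 + 28.0×0.45 + 10 = 6.702 + 12.6 + 10 = 29.302 cmH2O.

29.3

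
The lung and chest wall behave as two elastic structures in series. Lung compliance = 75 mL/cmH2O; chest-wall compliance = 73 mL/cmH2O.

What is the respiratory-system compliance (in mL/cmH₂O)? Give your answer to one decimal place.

37.0

Lung and chest wall are elastances in series: 1/Crs = 1/CL + 1/Ccw.
1/Crs = 1/75 + 1/73 = 0.02703.
Crs = 36.996 mL/cmH2O.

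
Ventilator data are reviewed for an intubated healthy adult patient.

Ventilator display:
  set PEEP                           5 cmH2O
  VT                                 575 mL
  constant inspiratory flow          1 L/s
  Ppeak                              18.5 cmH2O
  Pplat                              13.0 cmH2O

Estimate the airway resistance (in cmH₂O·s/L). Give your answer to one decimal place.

Raw = (PIP − Pplat) / flow = (18.5 − 13.0) / 1 = 5.5 / 1 = 5.5 cmH2O·s/L.

5.5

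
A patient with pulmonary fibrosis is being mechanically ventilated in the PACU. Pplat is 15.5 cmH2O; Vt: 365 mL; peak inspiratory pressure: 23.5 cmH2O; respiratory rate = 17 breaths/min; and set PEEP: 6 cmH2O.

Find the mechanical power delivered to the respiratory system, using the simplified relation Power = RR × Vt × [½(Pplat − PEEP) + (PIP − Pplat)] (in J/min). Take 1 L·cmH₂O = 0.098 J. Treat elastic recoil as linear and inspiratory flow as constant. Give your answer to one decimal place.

7.8

Per-breath work = Vt × [½(Pplat−PEEP) + (PIP−Pplat)] = 0.365 × [0.5×9.5 + 8.0] = 0.365 × 12.75 = 4.654 L·cmH2O.
Power = 17 × 4.654 = 79.118 L·cmH2O/min.
× 0.098 J/(L·cmH2O) → 7.754 J/min.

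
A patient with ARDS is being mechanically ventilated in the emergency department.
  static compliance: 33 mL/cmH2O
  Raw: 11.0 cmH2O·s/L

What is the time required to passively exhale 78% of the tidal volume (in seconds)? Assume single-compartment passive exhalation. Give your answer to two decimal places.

0.55

τ = R × C = 11.0 × 33 mL/cmH2O = 11.0 × 0.033 L/cmH2O = 0.363 s.
Exhaled fraction f = 1 − e^(−t/τ) → t = −τ·ln(1 − f) = −0.363·ln(0.22) = 0.5496 s.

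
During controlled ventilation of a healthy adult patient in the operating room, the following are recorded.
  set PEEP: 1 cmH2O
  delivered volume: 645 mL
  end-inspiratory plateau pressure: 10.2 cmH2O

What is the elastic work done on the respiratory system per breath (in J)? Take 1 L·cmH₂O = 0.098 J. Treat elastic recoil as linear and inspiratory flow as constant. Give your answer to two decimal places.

0.29

Elastic work ≈ ½ × (Pplat − PEEP) × Vt = 0.5 × (10.2 − 1) × 0.645 L = 0.5 × 9.2 × 0.645 = 2.967 L·cmH2O.
× 0.098 J/(L·cmH2O) → 0.2908 J.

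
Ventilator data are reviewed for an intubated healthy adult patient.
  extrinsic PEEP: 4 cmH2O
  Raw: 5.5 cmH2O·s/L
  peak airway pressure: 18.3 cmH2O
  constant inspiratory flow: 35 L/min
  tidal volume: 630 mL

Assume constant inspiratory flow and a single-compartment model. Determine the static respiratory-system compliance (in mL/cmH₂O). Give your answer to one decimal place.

56.8

Flow: 35 L/min ÷ 60 = 0.5833 L/s.
Equation of motion (constant flow): PIP = Vt/C + R·V̇ + PEEP.
Vt/C = PIP − R·V̇ − PEEP = 18.3 − 5.5×0.5833 − 4 = 18.3 − 3.208 − 4 = 11.092 cmH2O.
C = Vt / 11.092 = 630 / 11.092 = 56.798 mL/cmH2O.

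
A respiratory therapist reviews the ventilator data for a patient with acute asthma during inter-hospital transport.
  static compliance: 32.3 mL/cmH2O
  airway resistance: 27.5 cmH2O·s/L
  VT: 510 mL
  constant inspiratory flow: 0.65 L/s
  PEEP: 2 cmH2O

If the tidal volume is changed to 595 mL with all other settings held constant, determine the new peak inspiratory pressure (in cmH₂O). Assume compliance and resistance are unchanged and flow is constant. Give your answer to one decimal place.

PIP = Vt/C + R·V̇ + PEEP (constant-flow equation of motion).
Only the elastic term changes: ΔPIP = ΔVt / C = (595 − 510) / 32.3 = 2.632 cmH2O.
Original PIP = 510/32.3 + 27.5×0.65 + 2 = 35.664 cmH2O; new PIP = 35.664 + (2.632) = 38.296 cmH2O.

38.3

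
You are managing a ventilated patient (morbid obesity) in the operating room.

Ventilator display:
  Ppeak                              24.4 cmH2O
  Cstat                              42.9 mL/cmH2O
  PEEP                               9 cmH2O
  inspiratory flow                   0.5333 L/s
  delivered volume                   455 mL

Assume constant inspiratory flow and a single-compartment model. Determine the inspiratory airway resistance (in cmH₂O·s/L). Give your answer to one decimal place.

9.0

Equation of motion (constant flow): PIP = Vt/C + R·V̇ + PEEP.
R·V̇ = PIP − Vt/C − PEEP = 24.4 − 455/42.9 − 9 = 24.4 − 10.606 − 9 = 4.794 cmH2O.
R = 4.794 / 0.5333 = 8.989 cmH2O·s/L.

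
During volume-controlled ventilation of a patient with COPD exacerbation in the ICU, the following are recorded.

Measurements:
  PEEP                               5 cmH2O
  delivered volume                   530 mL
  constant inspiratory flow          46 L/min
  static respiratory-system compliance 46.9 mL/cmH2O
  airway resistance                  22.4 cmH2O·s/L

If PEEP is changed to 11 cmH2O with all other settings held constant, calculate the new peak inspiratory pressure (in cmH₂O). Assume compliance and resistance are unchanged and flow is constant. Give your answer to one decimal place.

Flow: 46 L/min ÷ 60 = 0.7667 L/s.
PIP = Vt/C + R·V̇ + PEEP (constant-flow equation of motion).
Only the baseline term changes: ΔPIP = ΔPEEP = 11 − 5 = 6.0 cmH2O.
Original PIP = 530/46.9 + 22.4×0.7667 + 5 = 33.475 cmH2O; new PIP = 33.475 + (6.0) = 39.475 cmH2O.

39.5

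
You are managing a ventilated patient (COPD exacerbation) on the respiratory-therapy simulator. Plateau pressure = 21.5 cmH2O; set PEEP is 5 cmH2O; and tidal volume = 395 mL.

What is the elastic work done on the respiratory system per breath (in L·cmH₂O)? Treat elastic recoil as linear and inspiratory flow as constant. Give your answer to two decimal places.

3.26

Elastic work ≈ ½ × (Pplat − PEEP) × Vt = 0.5 × (21.5 − 5) × 0.395 L = 0.5 × 16.5 × 0.395 = 3.259 L·cmH2O.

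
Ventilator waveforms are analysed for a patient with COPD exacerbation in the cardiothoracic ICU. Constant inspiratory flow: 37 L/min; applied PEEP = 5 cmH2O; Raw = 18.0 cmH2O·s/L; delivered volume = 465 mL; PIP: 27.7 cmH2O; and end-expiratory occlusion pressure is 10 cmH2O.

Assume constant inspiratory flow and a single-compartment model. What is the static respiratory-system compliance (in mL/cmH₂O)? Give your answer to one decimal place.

70.5

Flow: 37 L/min ÷ 60 = 0.6167 L/s.
Total PEEP = 10 cmH2O (set 5 + intrinsic 5); this is the baseline alveolar pressure.
Equation of motion (constant flow): PIP = Vt/C + R·V̇ + PEEP.
Vt/C = PIP − R·V̇ − PEEP = 27.7 − 18.0×0.6167 − 10 = 27.7 − 11.101 − 10 = 6.599 cmH2O.
C = Vt / 6.599 = 465 / 6.599 = 70.465 mL/cmH2O.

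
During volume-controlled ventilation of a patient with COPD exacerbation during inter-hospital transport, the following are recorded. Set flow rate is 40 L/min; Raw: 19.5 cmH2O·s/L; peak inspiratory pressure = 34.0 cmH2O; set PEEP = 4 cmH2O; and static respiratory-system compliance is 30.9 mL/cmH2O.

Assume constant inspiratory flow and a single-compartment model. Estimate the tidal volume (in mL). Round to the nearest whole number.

525

Flow: 40 L/min ÷ 60 = 0.6667 L/s.
Equation of motion (constant flow): PIP = Vt/C + R·V̇ + PEEP.
Vt/C = PIP − R·V̇ − PEEP = 34.0 − 13.001 − 4 = 16.999 cmH2O.
Vt = C × 16.999 = 30.9 × 16.999 = 525.27 mL.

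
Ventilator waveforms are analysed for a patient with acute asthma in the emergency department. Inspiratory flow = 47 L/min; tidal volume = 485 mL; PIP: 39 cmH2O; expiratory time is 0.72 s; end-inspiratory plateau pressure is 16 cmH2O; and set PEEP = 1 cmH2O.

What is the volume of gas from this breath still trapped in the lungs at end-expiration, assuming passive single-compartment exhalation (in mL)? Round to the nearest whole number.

Flow: 47 L/min ÷ 60 = 0.7833 L/s.
R = (PIP − Pplat)/V̇ = (39 − 16) / 0.7833 = 23.0/0.7833 = 29.363 cmH2O·s/L.
C = Vt/(Pplat − PEEP) = 485.0 / (16 − 1) = 485.0/15.0 = 32.333 mL/cmH2O.
τ = R × C = 29.363 × 0.03233 L/cmH2O = 0.9493 s.
Fraction remaining = e^(−Te/τ) = e^(−0.72/0.9493) = 0.4684.
Trapped volume = 485.0 × 0.4684 = 227.17 mL.

227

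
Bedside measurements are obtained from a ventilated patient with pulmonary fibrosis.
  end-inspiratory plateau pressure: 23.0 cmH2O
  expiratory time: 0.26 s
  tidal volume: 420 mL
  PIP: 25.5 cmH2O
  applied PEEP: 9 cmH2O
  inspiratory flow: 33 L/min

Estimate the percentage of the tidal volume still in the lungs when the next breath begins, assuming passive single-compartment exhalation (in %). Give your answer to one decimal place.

14.9

Flow: 33 L/min ÷ 60 = 0.55 L/s.
R = (PIP − Pplat)/V̇ = (25.5 − 23.0) / 0.55 = 2.5/0.55 = 4.545 cmH2O·s/L.
C = Vt/(Pplat − PEEP) = 420.0 / (23.0 − 9) = 420.0/14.0 = 30.0 mL/cmH2O.
τ = R × C = 4.545 × 0.03 L/cmH2O = 0.1364 s.
Fraction remaining at end-expiration = e^(−Te/τ) = e^(−0.26/0.1364) = 0.1487 → 14.87%.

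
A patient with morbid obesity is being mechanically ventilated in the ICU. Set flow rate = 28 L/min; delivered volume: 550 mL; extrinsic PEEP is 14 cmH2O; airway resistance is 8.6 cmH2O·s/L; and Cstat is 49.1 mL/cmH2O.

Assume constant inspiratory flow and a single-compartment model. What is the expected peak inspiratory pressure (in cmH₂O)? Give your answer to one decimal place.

29.2

Flow: 28 L/min ÷ 60 = 0.4667 L/s.
Equation of motion (constant flow): PIP = Vt/C + R·V̇ + PEEP.
PIP = 550/49.1 + 8.6×0.4667 + 14 = 11.202 + 4.014 + 14 = 29.216 cmH2O.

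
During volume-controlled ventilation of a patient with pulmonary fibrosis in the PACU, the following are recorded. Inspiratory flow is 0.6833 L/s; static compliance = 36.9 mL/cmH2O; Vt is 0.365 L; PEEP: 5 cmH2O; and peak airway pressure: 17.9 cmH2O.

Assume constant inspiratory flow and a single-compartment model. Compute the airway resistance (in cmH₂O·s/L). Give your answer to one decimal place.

4.4

Equation of motion (constant flow): PIP = Vt/C + R·V̇ + PEEP.
R·V̇ = PIP − Vt/C − PEEP = 17.9 − 365/36.9 − 5 = 17.9 − 9.892 − 5 = 3.008 cmH2O.
R = 3.008 / 0.6833 = 4.402 cmH2O·s/L.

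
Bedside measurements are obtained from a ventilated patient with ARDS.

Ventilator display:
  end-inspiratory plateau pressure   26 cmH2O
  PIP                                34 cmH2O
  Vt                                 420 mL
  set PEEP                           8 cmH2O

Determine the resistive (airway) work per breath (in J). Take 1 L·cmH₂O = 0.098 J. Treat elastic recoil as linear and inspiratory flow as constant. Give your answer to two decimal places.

0.33

With constant inspiratory flow the resistive pressure is constant at PIP − Pplat = 34 − 26 = 8.0 cmH2O, so resistive work = 8.0 × 0.420 = 3.36 L·cmH2O.
× 0.098 J/(L·cmH2O) → 0.3293 J.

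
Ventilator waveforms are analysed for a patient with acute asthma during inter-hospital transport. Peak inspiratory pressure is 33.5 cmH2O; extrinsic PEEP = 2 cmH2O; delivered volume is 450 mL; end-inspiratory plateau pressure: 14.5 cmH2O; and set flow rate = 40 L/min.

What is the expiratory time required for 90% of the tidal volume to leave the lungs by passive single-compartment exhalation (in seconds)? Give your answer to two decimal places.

Flow: 40 L/min ÷ 60 = 0.6667 L/s.
R = (PIP − Pplat)/V̇ = (33.5 − 14.5) / 0.6667 = 19.0/0.6667 = 28.499 cmH2O·s/L.
C = Vt/(Pplat − PEEP) = 450.0 / (14.5 − 2) = 450.0/12.5 = 36.0 mL/cmH2O.
τ = R × C = 28.499 × 0.036 L/cmH2O = 1.026 s.
t = −τ·ln(1 − 0.90) = −1.026·ln(0.1) = 2.362 s.

2.36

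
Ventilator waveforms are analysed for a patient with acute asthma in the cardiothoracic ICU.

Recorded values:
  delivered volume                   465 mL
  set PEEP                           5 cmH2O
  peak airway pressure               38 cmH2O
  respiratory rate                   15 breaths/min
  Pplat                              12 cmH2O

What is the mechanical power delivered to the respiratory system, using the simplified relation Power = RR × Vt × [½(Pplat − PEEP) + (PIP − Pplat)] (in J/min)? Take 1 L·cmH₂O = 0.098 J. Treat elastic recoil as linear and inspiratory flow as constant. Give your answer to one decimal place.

Per-breath work = Vt × [½(Pplat−PEEP) + (PIP−Pplat)] = 0.465 × [0.5×7.0 + 26.0] = 0.465 × 29.5 = 13.718 L·cmH2O.
Power = 15 × 13.718 = 205.77 L·cmH2O/min.
× 0.098 J/(L·cmH2O) → 20.165 J/min.

20.2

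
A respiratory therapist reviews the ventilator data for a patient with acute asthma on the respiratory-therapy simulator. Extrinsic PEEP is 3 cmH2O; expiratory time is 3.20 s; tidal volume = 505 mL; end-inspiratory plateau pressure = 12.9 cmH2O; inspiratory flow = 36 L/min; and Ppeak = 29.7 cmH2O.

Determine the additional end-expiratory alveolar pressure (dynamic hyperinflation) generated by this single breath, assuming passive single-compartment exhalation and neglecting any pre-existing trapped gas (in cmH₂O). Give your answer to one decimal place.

1.1

Flow: 36 L/min ÷ 60 = 0.6 L/s.
R = (PIP − Pplat)/V̇ = (29.7 − 12.9) / 0.6 = 16.8/0.6 = 28.0 cmH2O·s/L.
C = Vt/(Pplat − PEEP) = 505.0 / (12.9 − 3) = 505.0/9.9 = 51.01 mL/cmH2O.
τ = R × C = 28.0 × 0.05101 L/cmH2O = 1.428 s.
Fraction remaining = e^(−Te/τ) = e^(−3.20/1.428) = 0.1064; trapped volume = 505.0 × 0.1064 = 53.732 mL.
Additional alveolar pressure from trapping ≈ V_trapped / C = 53.732 / 51.01 = 1.053 cmH2O.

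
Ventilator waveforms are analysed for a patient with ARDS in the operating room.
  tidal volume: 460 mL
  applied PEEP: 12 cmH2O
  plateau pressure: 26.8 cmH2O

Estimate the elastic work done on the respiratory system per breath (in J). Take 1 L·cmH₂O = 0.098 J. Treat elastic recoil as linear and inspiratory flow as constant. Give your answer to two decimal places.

Elastic work ≈ ½ × (Pplat − PEEP) × Vt = 0.5 × (26.8 − 12) × 0.460 L = 0.5 × 14.8 × 0.460 = 3.404 L·cmH2O.
× 0.098 J/(L·cmH2O) → 0.3336 J.

0.33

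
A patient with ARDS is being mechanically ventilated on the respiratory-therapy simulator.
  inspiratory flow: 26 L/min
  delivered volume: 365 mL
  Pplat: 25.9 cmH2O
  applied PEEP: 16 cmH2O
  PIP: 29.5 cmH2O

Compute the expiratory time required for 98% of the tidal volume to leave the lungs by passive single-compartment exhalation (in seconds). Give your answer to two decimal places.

1.20

Flow: 26 L/min ÷ 60 = 0.4333 L/s.
R = (PIP − Pplat)/V̇ = (29.5 − 25.9) / 0.4333 = 3.6/0.4333 = 8.308 cmH2O·s/L.
C = Vt/(Pplat − PEEP) = 365.0 / (25.9 − 16) = 365.0/9.9 = 36.869 mL/cmH2O.
τ = R × C = 8.308 × 0.03687 L/cmH2O = 0.3063 s.
t = −τ·ln(1 − 0.98) = −0.3063·ln(0.02) = 1.198 s.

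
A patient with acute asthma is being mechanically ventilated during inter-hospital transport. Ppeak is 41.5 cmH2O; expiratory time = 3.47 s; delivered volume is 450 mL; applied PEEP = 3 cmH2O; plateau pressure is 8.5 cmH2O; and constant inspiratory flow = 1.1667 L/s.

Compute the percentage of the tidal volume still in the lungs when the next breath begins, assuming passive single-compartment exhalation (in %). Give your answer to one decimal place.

R = (PIP − Pplat)/V̇ = (41.5 − 8.5) / 1.1667 = 33.0/1.1667 = 28.285 cmH2O·s/L.
C = Vt/(Pplat − PEEP) = 450.0 / (8.5 − 3) = 450.0/5.5 = 81.818 mL/cmH2O.
τ = R × C = 28.285 × 0.08182 L/cmH2O = 2.314 s.
Fraction remaining at end-expiration = e^(−Te/τ) = e^(−3.47/2.314) = 0.2232 → 22.32%.

22.3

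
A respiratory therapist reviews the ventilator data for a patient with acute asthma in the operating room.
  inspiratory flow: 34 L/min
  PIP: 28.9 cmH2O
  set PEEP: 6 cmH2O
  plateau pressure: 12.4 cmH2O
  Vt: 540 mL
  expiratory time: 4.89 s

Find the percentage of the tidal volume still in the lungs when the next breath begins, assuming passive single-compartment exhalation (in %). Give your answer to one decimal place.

Flow: 34 L/min ÷ 60 = 0.5667 L/s.
R = (PIP − Pplat)/V̇ = (28.9 − 12.4) / 0.5667 = 16.5/0.5667 = 29.116 cmH2O·s/L.
C = Vt/(Pplat − PEEP) = 540.0 / (12.4 − 6) = 540.0/6.4 = 84.375 mL/cmH2O.
τ = R × C = 29.116 × 0.08438 L/cmH2O = 2.457 s.
Fraction remaining at end-expiration = e^(−Te/τ) = e^(−4.89/2.457) = 0.1367 → 13.67%.

13.7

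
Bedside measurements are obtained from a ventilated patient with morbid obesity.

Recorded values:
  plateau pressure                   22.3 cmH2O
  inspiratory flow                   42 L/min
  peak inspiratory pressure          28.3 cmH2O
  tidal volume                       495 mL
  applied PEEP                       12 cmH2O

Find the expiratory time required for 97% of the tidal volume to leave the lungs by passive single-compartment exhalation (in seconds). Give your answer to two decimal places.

1.44

Flow: 42 L/min ÷ 60 = 0.7 L/s.
R = (PIP − Pplat)/V̇ = (28.3 − 22.3) / 0.7 = 6.0/0.7 = 8.571 cmH2O·s/L.
C = Vt/(Pplat − PEEP) = 495.0 / (22.3 − 12) = 495.0/10.3 = 48.058 mL/cmH2O.
τ = R × C = 8.571 × 0.04806 L/cmH2O = 0.4119 s.
t = −τ·ln(1 − 0.97) = −0.4119·ln(0.03) = 1.444 s.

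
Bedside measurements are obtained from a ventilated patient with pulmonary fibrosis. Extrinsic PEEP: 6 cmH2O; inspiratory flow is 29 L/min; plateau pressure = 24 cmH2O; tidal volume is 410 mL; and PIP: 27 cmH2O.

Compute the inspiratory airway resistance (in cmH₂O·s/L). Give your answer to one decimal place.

6.2

Flow: 29 L/min ÷ 60 = 0.4833 L/s.
Raw = (PIP − Pplat) / flow = (27 − 24) / 0.4833 = 3.0 / 0.4833 = 6.207 cmH2O·s/L.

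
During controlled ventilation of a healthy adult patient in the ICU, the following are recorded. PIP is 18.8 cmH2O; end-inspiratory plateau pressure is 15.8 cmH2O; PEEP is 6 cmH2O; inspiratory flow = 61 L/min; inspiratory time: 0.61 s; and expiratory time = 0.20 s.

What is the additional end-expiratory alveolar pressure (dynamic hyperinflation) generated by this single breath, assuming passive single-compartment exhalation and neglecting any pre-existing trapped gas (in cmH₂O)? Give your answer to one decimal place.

3.4

Flow: 61 L/min ÷ 60 = 1.0167 L/s.
Vt = flow × Ti = 1.0167 L/s × 0.61 s × 1000 mL/L = 620.19 mL.
R = (PIP − Pplat)/V̇ = (18.8 − 15.8) / 1.0167 = 3.0/1.0167 = 2.951 cmH2O·s/L.
C = Vt/(Pplat − PEEP) = 620.19 / (15.8 − 6) = 620.19/9.8 = 63.285 mL/cmH2O.
τ = R × C = 2.951 × 0.06329 L/cmH2O = 0.1868 s.
Fraction remaining = e^(−Te/τ) = e^(−0.20/0.1868) = 0.3428; trapped volume = 620.19 × 0.3428 = 212.6 mL.
Additional alveolar pressure from trapping ≈ V_trapped / C = 212.6 / 63.285 = 3.359 cmH2O.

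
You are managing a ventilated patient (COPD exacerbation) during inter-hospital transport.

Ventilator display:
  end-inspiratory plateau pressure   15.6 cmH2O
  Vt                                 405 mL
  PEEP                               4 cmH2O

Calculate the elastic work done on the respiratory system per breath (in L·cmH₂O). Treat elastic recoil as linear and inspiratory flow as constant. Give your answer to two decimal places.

Elastic work ≈ ½ × (Pplat − PEEP) × Vt = 0.5 × (15.6 − 4) × 0.405 L = 0.5 × 11.6 × 0.405 = 2.349 L·cmH2O.

2.35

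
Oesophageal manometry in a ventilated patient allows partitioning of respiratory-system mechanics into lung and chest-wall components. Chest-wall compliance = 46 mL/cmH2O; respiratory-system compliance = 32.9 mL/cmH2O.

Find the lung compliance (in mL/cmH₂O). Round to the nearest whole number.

116

1/CL = 1/Crs − 1/Ccw.
1/CL = 1/32.9 − 1/46 = 0.008656.
CL = 115.53 mL/cmH2O.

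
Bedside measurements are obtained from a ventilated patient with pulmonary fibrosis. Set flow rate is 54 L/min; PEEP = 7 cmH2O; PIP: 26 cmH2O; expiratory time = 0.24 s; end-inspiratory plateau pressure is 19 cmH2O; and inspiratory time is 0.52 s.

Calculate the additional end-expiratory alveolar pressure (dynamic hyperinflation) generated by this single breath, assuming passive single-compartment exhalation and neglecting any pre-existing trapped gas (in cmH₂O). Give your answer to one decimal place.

Flow: 54 L/min ÷ 60 = 0.9 L/s.
Vt = flow × Ti = 0.9 L/s × 0.52 s × 1000 mL/L = 468.0 mL.
R = (PIP − Pplat)/V̇ = (26 − 19) / 0.9 = 7.0/0.9 = 7.778 cmH2O·s/L.
C = Vt/(Pplat − PEEP) = 468.0 / (19 − 7) = 468.0/12.0 = 39.0 mL/cmH2O.
τ = R × C = 7.778 × 0.039 L/cmH2O = 0.3033 s.
Fraction remaining = e^(−Te/τ) = e^(−0.24/0.3033) = 0.4533; trapped volume = 468.0 × 0.4533 = 212.14 mL.
Additional alveolar pressure from trapping ≈ V_trapped / C = 212.14 / 39.0 = 5.439 cmH2O.

5.4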